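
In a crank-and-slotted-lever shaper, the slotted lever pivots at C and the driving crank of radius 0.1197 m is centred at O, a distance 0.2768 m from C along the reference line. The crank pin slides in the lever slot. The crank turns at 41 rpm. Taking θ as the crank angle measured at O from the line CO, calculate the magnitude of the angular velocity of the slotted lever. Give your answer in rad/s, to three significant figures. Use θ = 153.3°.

ω = 4.294 rad/s (from 41 rpm).
Crank pin A relative to C: A = (d + r cosθ, r sinθ); lever angle φ = atan2(r sinθ, d + r cosθ).
Differentiating tanφ: φ̇ = rω(d cosθ + r)/(d² + r² + 2dr cosθ).
d² + r² + 2dr cosθ = |CA|² = 0.0317463 m²;  d cosθ + r = -0.12759 m.
|ω_lever| = |0.1197·4.294·-0.12759| / 0.0317463 = 2.0654 rad/s.

2.07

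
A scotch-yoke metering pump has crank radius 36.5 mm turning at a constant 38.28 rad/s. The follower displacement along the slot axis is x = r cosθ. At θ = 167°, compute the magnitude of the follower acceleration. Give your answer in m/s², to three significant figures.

ω = 38.28 rad/s
x = r cosθ ⇒ ẍ = −rω² cosθ (ω constant).
|a| = rω²|cosθ| = 0.0365·(38.28)²·|cos 167°| = 52.115 m/s².

52.1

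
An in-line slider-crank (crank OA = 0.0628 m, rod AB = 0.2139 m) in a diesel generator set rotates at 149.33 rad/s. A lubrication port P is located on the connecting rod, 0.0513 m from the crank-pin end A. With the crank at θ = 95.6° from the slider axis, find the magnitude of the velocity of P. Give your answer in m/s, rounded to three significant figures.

9.29

ω = 149.3 rad/s.  Crank-pin speed |V_A| = rω = 9.3779 m/s, perpendicular to OA.
Rod angle: sinφ = −(r/L) sinθ ⇒ φ = -16.989°; ω_rod = −rω cosθ/√(L²−r²sin²θ) = +4.4735 rad/s.
V_P = V_A + ω_rod × AP, with AP = 0.0513 m along the rod.
Components: V_Px = −rω sinθ − a·ω_rod·sinφ = -9.2661 m/s;  V_Py = rω cosθ + a·ω_rod·cosφ = -0.69565 m/s.
|V_P| = √(V_Px² + V_Py²) = 9.2922 m/s.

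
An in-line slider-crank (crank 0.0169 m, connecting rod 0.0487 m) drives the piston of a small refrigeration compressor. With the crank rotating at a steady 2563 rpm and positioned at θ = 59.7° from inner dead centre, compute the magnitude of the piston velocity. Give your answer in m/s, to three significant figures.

ω = 2π·2563/60 = 268.4 rad/s
For an in-line slider-crank, x = r cosθ + √(L² − r² sin²θ), so v = −rω sinθ·[1 + r cosθ/√(L² − r² sin²θ)].
With r = 0.0169 m, L = 0.0487 m, θ = 59.7°: √(L² − r² sin²θ) = 0.046463 m.
v = −0.0169·268.4·0.86340·[1 + 0.0169·0.50453/0.046463] = -4.635 m/s.
|v| = 4.635 m/s.

4.63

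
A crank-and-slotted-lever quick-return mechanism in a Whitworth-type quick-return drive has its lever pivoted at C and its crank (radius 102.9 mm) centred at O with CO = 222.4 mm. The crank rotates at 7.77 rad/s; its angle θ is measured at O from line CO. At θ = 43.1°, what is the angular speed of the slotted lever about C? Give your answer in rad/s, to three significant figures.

2.27

ω = 7.77 rad/s
Crank pin A relative to C: A = (d + r cosθ, r sinθ); lever angle φ = atan2(r sinθ, d + r cosθ).
Differentiating tanφ: φ̇ = rω(d cosθ + r)/(d² + r² + 2dr cosθ).
d² + r² + 2dr cosθ = |CA|² = 0.0934696 m²;  d cosθ + r = +0.26529 m.
|ω_lever| = |0.1029·7.77·+0.26529| / 0.0934696 = 2.2693 rad/s.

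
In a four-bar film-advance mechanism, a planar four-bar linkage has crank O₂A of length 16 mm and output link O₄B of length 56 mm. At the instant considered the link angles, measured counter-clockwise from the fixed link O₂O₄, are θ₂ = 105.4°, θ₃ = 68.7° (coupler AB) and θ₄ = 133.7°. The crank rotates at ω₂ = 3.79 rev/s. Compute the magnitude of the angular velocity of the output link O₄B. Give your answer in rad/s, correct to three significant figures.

4.49

ω₂ = 23.81 rad/s (from 3.79 rev/s).
Differentiating the loop-closure r₂e^{iθ₂}+r₃e^{iθ₃}=r₁+r₄e^{iθ₄} gives r₂ω₂e^{iθ₂}+r₃ω₃e^{iθ₃}=r₄ω₄e^{iθ₄}.
Eliminating the other unknown: ω₄ = r₂ω₂ sin(θ₂−θ₃) / [r₄ sin(θ₄−θ₃)].
Numerator sine = +0.59763; denominator sine = +0.90631.
Result = 0.016·23.81·(+0.59763) / (0.056·(+0.90631)) = +4.4865 rad/s; magnitude 4.4865 rad/s.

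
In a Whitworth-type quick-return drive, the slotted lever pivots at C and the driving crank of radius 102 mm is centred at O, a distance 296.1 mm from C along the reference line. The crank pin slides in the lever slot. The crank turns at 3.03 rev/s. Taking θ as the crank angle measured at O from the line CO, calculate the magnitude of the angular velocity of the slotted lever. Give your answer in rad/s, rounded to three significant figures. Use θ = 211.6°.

6.25

ω = 19.04 rad/s (from 3.03 rev/s).
Crank pin A relative to C: A = (d + r cosθ, r sinθ); lever angle φ = atan2(r sinθ, d + r cosθ).
Differentiating tanφ: φ̇ = rω(d cosθ + r)/(d² + r² + 2dr cosθ).
d² + r² + 2dr cosθ = |CA|² = 0.0466312 m²;  d cosθ + r = -0.1502 m.
|ω_lever| = |0.102·19.04·-0.1502| / 0.0466312 = 6.2547 rad/s.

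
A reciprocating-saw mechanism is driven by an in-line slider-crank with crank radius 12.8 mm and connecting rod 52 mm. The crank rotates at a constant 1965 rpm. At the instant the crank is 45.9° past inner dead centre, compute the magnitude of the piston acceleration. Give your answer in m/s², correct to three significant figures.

ω = 2π·1965/60 = 205.8 rad/s
x(θ) = r cosθ + √(L² − r² sin²θ); with ω constant, a = ω²·d²x/dθ².
d²x/dθ² = −r cosθ − r²(cos2θ)/√u − r⁴ sin²2θ/(4u^{3/2}),  u = L² − r² sin²θ = 0.00261951 m².
Substituting r = 0.0128 m, L = 0.052 m, θ = 45.9°: d²x/dθ² = -0.0088571 m.
a = ω²·d²x/dθ² = (205.8)²·(-0.0088571) = -375.04 m/s²;  |a| = 375.04 m/s².

375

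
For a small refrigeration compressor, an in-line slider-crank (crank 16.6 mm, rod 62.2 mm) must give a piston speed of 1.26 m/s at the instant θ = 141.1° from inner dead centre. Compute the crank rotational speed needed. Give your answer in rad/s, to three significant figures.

For an in-line slider-crank, |v_piston| = rω|sinθ|·[1 + r cosθ/√(L² − r² sin²θ)].
With r = 0.0166 m, L = 0.0622 m, θ = 141.1°: the bracketed kinematic factor |dx/dθ| = 0.008228 m.
ω = v/|dx/dθ| = 1.26/0.008228 = 153.13 rad/s.

153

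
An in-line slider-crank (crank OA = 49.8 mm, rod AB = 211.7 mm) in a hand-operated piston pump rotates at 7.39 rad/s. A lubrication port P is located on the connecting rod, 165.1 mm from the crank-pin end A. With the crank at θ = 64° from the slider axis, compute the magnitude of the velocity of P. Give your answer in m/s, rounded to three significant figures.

ω = 7.39 rad/s.  Crank-pin speed |V_A| = rω = 0.36802 m/s, perpendicular to OA.
Rod angle: sinφ = −(r/L) sinθ ⇒ φ = -12.206°; ω_rod = −rω cosθ/√(L²−r²sin²θ) = -0.7797 rad/s.
V_P = V_A + ω_rod × AP, with AP = 0.1651 m along the rod.
Components: V_Px = −rω sinθ − a·ω_rod·sinφ = -0.35799 m/s;  V_Py = rω cosθ + a·ω_rod·cosφ = +0.035512 m/s.
|V_P| = √(V_Px² + V_Py²) = 0.35975 m/s.

0.360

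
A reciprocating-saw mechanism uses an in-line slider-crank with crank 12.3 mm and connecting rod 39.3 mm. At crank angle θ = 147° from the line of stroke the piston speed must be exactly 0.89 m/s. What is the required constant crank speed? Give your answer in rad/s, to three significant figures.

181

For an in-line slider-crank, |v_piston| = rω|sinθ|·[1 + r cosθ/√(L² − r² sin²θ)].
With r = 0.0123 m, L = 0.0393 m, θ = 147°: the bracketed kinematic factor |dx/dθ| = 0.0049145 m.
ω = v/|dx/dθ| = 0.89/0.0049145 = 181.1 rad/s.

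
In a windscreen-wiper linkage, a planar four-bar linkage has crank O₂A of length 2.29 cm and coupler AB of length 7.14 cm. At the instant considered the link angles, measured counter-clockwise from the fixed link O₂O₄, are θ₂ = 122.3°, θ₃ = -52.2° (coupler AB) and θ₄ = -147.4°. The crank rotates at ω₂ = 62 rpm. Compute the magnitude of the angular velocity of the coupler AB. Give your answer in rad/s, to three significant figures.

2.09

ω₂ = 6.493 rad/s (from 62 rpm).
Differentiating the loop-closure r₂e^{iθ₂}+r₃e^{iθ₃}=r₁+r₄e^{iθ₄} gives r₂ω₂e^{iθ₂}+r₃ω₃e^{iθ₃}=r₄ω₄e^{iθ₄}.
Eliminating the other unknown: ω₃ = r₂ω₂ sin(θ₄−θ₂) / [r₃ sin(θ₃−θ₄)].
Numerator sine = +0.99999; denominator sine = +0.99588.
Result = 0.0229·6.493·(+0.99999) / (0.0714·(+0.99588)) = +2.0909 rad/s; magnitude 2.0909 rad/s.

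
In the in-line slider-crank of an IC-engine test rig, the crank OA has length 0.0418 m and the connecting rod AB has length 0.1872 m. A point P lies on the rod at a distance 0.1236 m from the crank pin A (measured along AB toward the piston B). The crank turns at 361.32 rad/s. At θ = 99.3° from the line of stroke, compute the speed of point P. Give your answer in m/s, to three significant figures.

14.6

ω = 361.3 rad/s.  Crank-pin speed |V_A| = rω = 15.103 m/s, perpendicular to OA.
Rod angle: sinφ = −(r/L) sinθ ⇒ φ = -12.730°; ω_rod = −rω cosθ/√(L²−r²sin²θ) = +13.367 rad/s.
V_P = V_A + ω_rod × AP, with AP = 0.1236 m along the rod.
Components: V_Px = −rω sinθ − a·ω_rod·sinφ = -14.541 m/s;  V_Py = rω cosθ + a·ω_rod·cosφ = -0.82922 m/s.
|V_P| = √(V_Px² + V_Py²) = 14.564 m/s.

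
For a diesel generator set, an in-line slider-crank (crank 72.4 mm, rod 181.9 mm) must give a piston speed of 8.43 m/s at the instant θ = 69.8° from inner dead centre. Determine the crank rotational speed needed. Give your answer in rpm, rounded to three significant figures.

1030

For an in-line slider-crank, |v_piston| = rω|sinθ|·[1 + r cosθ/√(L² − r² sin²θ)].
With r = 0.0724 m, L = 0.1819 m, θ = 69.8°: the bracketed kinematic factor |dx/dθ| = 0.078014 m.
ω = v/|dx/dθ| = 8.43/0.078014 = 108.06 rad/s.
N = 60ω/(2π) = 1031.9 rpm.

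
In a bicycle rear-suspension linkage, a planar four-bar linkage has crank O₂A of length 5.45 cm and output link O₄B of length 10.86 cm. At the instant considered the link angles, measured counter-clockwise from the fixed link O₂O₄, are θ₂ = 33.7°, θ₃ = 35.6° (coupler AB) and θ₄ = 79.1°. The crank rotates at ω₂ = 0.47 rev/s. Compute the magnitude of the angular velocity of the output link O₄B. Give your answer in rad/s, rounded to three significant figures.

0.0714

ω₂ = 2.953 rad/s (from 0.47 rev/s).
Differentiating the loop-closure r₂e^{iθ₂}+r₃e^{iθ₃}=r₁+r₄e^{iθ₄} gives r₂ω₂e^{iθ₂}+r₃ω₃e^{iθ₃}=r₄ω₄e^{iθ₄}.
Eliminating the other unknown: ω₄ = r₂ω₂ sin(θ₂−θ₃) / [r₄ sin(θ₄−θ₃)].
Numerator sine = -0.03316; denominator sine = +0.68835.
Result = 0.0545·2.953·(-0.03316) / (0.1086·(+0.68835)) = -0.071381 rad/s; magnitude 0.071381 rad/s.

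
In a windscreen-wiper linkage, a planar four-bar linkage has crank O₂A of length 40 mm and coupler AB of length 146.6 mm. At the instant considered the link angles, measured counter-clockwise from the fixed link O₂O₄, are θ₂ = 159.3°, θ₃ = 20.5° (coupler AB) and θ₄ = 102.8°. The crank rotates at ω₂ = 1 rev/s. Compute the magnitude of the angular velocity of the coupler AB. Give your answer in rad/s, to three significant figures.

1.44

ω₂ = 6.283 rad/s (from 1 rev/s).
Differentiating the loop-closure r₂e^{iθ₂}+r₃e^{iθ₃}=r₁+r₄e^{iθ₄} gives r₂ω₂e^{iθ₂}+r₃ω₃e^{iθ₃}=r₄ω₄e^{iθ₄}.
Eliminating the other unknown: ω₃ = r₂ω₂ sin(θ₄−θ₂) / [r₃ sin(θ₃−θ₄)].
Numerator sine = -0.83389; denominator sine = -0.99098.
Result = 0.04·6.283·(-0.83389) / (0.1466·(-0.99098)) = +1.4426 rad/s; magnitude 1.4426 rad/s.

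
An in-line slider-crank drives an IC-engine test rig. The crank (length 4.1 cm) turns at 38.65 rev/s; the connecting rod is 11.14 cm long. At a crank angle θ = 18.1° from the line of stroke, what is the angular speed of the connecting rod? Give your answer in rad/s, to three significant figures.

85.5

ω = 242.8 rad/s (converted from 38.65 rev/s).
The rod makes angle φ with the slider axis where L sinφ = r sinθ; differentiating, L cosφ·φ̇ = r ω cosθ.
L cosφ = √(L² − r² sin²θ) = 0.11067 m.
|ω_rod| = r ω |cosθ| / √(L² − r² sin²θ) = 0.041·242.8·0.95052/0.11067 = 85.516 rad/s.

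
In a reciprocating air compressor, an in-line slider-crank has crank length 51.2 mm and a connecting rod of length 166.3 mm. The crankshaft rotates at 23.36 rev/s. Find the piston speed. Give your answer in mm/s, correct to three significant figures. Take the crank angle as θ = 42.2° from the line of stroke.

6220

ω = 2π·23.4 = 146.8 rad/s
For an in-line slider-crank, x = r cosθ + √(L² − r² sin²θ), so v = −rω sinθ·[1 + r cosθ/√(L² − r² sin²θ)].
With r = 0.0512 m, L = 0.1663 m, θ = 42.2°: √(L² − r² sin²θ) = 0.1627 m.
v = −0.0512·146.8·0.67172·[1 + 0.0512·0.74080/0.1627] = -6.2247 m/s.
|v| = 6.2247 m/s = 6224.7 mm/s.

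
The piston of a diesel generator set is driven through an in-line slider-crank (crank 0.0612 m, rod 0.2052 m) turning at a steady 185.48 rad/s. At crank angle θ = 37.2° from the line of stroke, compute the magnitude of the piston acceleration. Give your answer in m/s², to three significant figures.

ω = 185.5 rad/s
x(θ) = r cosθ + √(L² − r² sin²θ); with ω constant, a = ω²·d²x/dθ².
d²x/dθ² = −r cosθ − r²(cos2θ)/√u − r⁴ sin²2θ/(4u^{3/2}),  u = L² − r² sin²θ = 0.0407379 m².
Substituting r = 0.0612 m, L = 0.2052 m, θ = 37.2°: d²x/dθ² = -0.054134 m.
a = ω²·d²x/dθ² = (185.5)²·(-0.054134) = -1862.3 m/s²;  |a| = 1862.3 m/s².

1860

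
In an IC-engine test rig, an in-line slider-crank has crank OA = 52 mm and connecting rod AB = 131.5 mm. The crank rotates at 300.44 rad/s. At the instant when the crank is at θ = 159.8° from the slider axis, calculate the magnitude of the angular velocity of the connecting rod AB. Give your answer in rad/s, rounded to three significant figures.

ω = 300.4 rad/s
The rod makes angle φ with the slider axis where L sinφ = r sinθ; differentiating, L cosφ·φ̇ = r ω cosθ.
L cosφ = √(L² − r² sin²θ) = 0.13027 m.
|ω_rod| = r ω |cosθ| / √(L² − r² sin²θ) = 0.052·300.4·0.93849/0.13027 = 112.55 rad/s.

113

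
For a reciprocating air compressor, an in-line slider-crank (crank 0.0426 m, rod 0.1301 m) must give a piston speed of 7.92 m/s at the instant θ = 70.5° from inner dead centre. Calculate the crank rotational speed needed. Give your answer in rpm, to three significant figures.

1690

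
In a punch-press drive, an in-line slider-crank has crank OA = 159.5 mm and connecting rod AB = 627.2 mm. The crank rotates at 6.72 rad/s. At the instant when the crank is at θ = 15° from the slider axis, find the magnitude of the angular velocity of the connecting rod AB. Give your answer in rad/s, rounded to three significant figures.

1.65

ω = 6.72 rad/s
The rod makes angle φ with the slider axis where L sinφ = r sinθ; differentiating, L cosφ·φ̇ = r ω cosθ.
L cosφ = √(L² − r² sin²θ) = 0.62584 m.
|ω_rod| = r ω |cosθ| / √(L² − r² sin²θ) = 0.1595·6.72·0.96593/0.62584 = 1.6543 rad/s.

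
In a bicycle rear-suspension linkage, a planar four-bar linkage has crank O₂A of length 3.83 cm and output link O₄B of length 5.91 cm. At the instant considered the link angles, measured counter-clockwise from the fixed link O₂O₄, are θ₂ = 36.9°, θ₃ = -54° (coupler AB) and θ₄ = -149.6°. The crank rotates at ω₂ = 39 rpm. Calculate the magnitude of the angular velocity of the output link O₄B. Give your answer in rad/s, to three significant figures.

ω₂ = 4.084 rad/s (from 39 rpm).
Differentiating the loop-closure r₂e^{iθ₂}+r₃e^{iθ₃}=r₁+r₄e^{iθ₄} gives r₂ω₂e^{iθ₂}+r₃ω₃e^{iθ₃}=r₄ω₄e^{iθ₄}.
Eliminating the other unknown: ω₄ = r₂ω₂ sin(θ₂−θ₃) / [r₄ sin(θ₄−θ₃)].
Numerator sine = +0.99988; denominator sine = -0.99523.
Result = 0.0383·4.084·(+0.99988) / (0.0591·(-0.99523)) = -2.6591 rad/s; magnitude 2.6591 rad/s.

2.66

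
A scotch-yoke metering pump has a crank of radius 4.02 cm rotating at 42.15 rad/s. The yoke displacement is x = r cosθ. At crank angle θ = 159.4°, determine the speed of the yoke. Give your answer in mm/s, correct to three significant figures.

ω = 42.15 rad/s
x = r cosθ ⇒ ẋ = −rω sinθ.
|v| = rω|sinθ| = 0.0402·42.15·|sin 159.4°| = 0.59617 m/s = 596.17 mm/s.

596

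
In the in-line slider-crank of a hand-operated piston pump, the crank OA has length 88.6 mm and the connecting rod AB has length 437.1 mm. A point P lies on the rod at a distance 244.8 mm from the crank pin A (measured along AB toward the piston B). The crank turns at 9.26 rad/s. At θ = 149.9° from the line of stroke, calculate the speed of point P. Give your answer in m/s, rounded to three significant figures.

ω = 9.26 rad/s.  Crank-pin speed |V_A| = rω = 0.82044 m/s, perpendicular to OA.
Rod angle: sinφ = −(r/L) sinθ ⇒ φ = -5.835°; ω_rod = −rω cosθ/√(L²−r²sin²θ) = +1.6323 rad/s.
V_P = V_A + ω_rod × AP, with AP = 0.2448 m along the rod.
Components: V_Px = −rω sinθ − a·ω_rod·sinφ = -0.37084 m/s;  V_Py = rω cosθ + a·ω_rod·cosφ = -0.31227 m/s.
|V_P| = √(V_Px² + V_Py²) = 0.4848 m/s.

0.485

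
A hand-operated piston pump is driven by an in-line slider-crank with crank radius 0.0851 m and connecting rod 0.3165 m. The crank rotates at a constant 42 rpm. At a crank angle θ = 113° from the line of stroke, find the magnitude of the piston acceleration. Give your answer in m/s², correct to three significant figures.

ω = 2π·42/60 = 4.398 rad/s
x(θ) = r cosθ + √(L² − r² sin²θ); with ω constant, a = ω²·d²x/dθ².
d²x/dθ² = −r cosθ − r²(cos2θ)/√u − r⁴ sin²2θ/(4u^{3/2}),  u = L² − r² sin²θ = 0.0940359 m².
Substituting r = 0.0851 m, L = 0.3165 m, θ = 113°: d²x/dθ² = +0.049421 m.
a = ω²·d²x/dθ² = (4.398)²·(+0.049421) = +0.95602 m/s²;  |a| = 0.95602 m/s².

0.956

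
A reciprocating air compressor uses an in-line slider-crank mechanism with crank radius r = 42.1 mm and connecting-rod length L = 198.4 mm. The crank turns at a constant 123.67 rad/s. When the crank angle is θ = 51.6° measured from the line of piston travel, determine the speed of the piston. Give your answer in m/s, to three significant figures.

ω = 123.7 rad/s
For an in-line slider-crank, x = r cosθ + √(L² − r² sin²θ), so v = −rω sinθ·[1 + r cosθ/√(L² − r² sin²θ)].
With r = 0.0421 m, L = 0.1984 m, θ = 51.6°: √(L² − r² sin²θ) = 0.19564 m.
v = −0.0421·123.7·0.78369·[1 + 0.0421·0.62115/0.19564] = -4.6257 m/s.
|v| = 4.6257 m/s.

4.63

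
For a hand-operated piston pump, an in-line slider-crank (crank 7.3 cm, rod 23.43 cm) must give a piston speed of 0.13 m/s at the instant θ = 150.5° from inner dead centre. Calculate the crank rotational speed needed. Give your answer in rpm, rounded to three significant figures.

For an in-line slider-crank, |v_piston| = rω|sinθ|·[1 + r cosθ/√(L² − r² sin²θ)].
With r = 0.073 m, L = 0.2343 m, θ = 150.5°: the bracketed kinematic factor |dx/dθ| = 0.026082 m.
ω = v/|dx/dθ| = 0.13/0.026082 = 4.9842 rad/s.
N = 60ω/(2π) = 47.596 rpm.

47.6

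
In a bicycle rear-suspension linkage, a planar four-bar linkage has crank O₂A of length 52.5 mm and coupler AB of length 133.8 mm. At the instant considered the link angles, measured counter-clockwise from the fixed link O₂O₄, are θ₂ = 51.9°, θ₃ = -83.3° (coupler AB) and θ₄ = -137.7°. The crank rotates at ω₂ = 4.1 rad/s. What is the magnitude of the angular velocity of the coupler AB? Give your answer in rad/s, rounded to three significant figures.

0.330

ω₂ = 4.1 rad/s
Differentiating the loop-closure r₂e^{iθ₂}+r₃e^{iθ₃}=r₁+r₄e^{iθ₄} gives r₂ω₂e^{iθ₂}+r₃ω₃e^{iθ₃}=r₄ω₄e^{iθ₄}.
Eliminating the other unknown: ω₃ = r₂ω₂ sin(θ₄−θ₂) / [r₃ sin(θ₃−θ₄)].
Numerator sine = +0.16677; denominator sine = +0.81310.
Result = 0.0525·4.1·(+0.16677) / (0.1338·(+0.81310)) = +0.32996 rad/s; magnitude 0.32996 rad/s.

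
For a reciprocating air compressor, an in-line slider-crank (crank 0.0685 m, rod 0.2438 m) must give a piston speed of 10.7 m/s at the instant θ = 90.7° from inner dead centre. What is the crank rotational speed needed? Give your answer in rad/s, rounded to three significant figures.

For an in-line slider-crank, |v_piston| = rω|sinθ|·[1 + r cosθ/√(L² − r² sin²θ)].
With r = 0.0685 m, L = 0.2438 m, θ = 90.7°: the bracketed kinematic factor |dx/dθ| = 0.06825 m.
ω = v/|dx/dθ| = 10.7/0.06825 = 156.78 rad/s.

157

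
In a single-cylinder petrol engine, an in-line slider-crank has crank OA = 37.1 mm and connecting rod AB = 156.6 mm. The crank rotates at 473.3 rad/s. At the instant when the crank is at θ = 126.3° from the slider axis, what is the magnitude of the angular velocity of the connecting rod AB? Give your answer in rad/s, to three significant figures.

ω = 473.3 rad/s
The rod makes angle φ with the slider axis where L sinφ = r sinθ; differentiating, L cosφ·φ̇ = r ω cosθ.
L cosφ = √(L² − r² sin²θ) = 0.15372 m.
|ω_rod| = r ω |cosθ| / √(L² − r² sin²θ) = 0.0371·473.3·0.59201/0.15372 = 67.626 rad/s.

67.6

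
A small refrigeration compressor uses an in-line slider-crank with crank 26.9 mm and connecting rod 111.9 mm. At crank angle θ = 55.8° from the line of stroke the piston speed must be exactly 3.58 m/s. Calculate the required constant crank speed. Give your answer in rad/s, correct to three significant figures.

141

For an in-line slider-crank, |v_piston| = rω|sinθ|·[1 + r cosθ/√(L² − r² sin²θ)].
With r = 0.0269 m, L = 0.1119 m, θ = 55.8°: the bracketed kinematic factor |dx/dθ| = 0.025316 m.
ω = v/|dx/dθ| = 3.58/0.025316 = 141.41 rad/s.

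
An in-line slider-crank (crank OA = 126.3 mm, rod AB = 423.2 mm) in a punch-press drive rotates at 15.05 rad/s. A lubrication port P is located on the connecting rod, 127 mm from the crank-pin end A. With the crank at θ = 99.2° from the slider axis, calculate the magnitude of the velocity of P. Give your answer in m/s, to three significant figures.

ω = 15.05 rad/s.  Crank-pin speed |V_A| = rω = 1.9008 m/s, perpendicular to OA.
Rod angle: sinφ = −(r/L) sinθ ⇒ φ = -17.134°; ω_rod = −rω cosθ/√(L²−r²sin²θ) = +0.75146 rad/s.
V_P = V_A + ω_rod × AP, with AP = 0.127 m along the rod.
Components: V_Px = −rω sinθ − a·ω_rod·sinφ = -1.8482 m/s;  V_Py = rω cosθ + a·ω_rod·cosφ = -0.2127 m/s.
|V_P| = √(V_Px² + V_Py²) = 1.8604 m/s.

1.86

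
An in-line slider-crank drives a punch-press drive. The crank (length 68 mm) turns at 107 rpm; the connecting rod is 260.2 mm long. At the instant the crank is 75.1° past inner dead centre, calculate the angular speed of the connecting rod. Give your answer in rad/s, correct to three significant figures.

0.778

ω = 11.21 rad/s (converted from 107 rpm).
The rod makes angle φ with the slider axis where L sinφ = r sinθ; differentiating, L cosφ·φ̇ = r ω cosθ.
L cosφ = √(L² − r² sin²θ) = 0.25177 m.
|ω_rod| = r ω |cosθ| / √(L² − r² sin²θ) = 0.068·11.21·0.25713/0.25177 = 0.77819 rad/s.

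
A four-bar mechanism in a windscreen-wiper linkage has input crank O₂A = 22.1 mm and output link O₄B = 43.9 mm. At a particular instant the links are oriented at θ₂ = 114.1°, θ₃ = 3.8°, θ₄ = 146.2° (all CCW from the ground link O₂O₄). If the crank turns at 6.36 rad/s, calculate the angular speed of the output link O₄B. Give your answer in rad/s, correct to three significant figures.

4.92

ω₂ = 6.36 rad/s
Differentiating the loop-closure r₂e^{iθ₂}+r₃e^{iθ₃}=r₁+r₄e^{iθ₄} gives r₂ω₂e^{iθ₂}+r₃ω₃e^{iθ₃}=r₄ω₄e^{iθ₄}.
Eliminating the other unknown: ω₄ = r₂ω₂ sin(θ₂−θ₃) / [r₄ sin(θ₄−θ₃)].
Numerator sine = +0.93789; denominator sine = +0.61015.
Result = 0.0221·6.36·(+0.93789) / (0.0439·(+0.61015)) = +4.9216 rad/s; magnitude 4.9216 rad/s.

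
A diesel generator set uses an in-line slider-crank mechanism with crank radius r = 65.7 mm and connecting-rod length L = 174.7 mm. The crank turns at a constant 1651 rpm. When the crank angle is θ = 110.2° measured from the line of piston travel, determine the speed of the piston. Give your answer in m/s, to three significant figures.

9.18

ω = 2π·1651/60 = 172.9 rad/s
For an in-line slider-crank, x = r cosθ + √(L² − r² sin²θ), so v = −rω sinθ·[1 + r cosθ/√(L² − r² sin²θ)].
With r = 0.0657 m, L = 0.1747 m, θ = 110.2°: √(L² − r² sin²θ) = 0.16346 m.
v = −0.0657·172.9·0.93849·[1 + 0.0657·-0.34530/0.16346] = -9.1808 m/s.
|v| = 9.1808 m/s.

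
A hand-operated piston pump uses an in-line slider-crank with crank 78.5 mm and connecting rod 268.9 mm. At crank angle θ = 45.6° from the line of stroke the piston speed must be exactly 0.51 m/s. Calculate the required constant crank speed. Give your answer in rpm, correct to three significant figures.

71.8

For an in-line slider-crank, |v_piston| = rω|sinθ|·[1 + r cosθ/√(L² − r² sin²θ)].
With r = 0.0785 m, L = 0.2689 m, θ = 45.6°: the bracketed kinematic factor |dx/dθ| = 0.067799 m.
ω = v/|dx/dθ| = 0.51/0.067799 = 7.5222 rad/s.
N = 60ω/(2π) = 71.832 rpm.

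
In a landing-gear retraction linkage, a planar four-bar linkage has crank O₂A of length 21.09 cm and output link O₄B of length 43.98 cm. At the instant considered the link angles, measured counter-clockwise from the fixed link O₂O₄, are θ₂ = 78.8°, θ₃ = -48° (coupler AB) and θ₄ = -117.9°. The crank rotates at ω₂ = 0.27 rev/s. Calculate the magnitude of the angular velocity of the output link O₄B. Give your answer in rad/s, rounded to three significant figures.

ω₂ = 1.696 rad/s (from 0.27 rev/s).
Differentiating the loop-closure r₂e^{iθ₂}+r₃e^{iθ₃}=r₁+r₄e^{iθ₄} gives r₂ω₂e^{iθ₂}+r₃ω₃e^{iθ₃}=r₄ω₄e^{iθ₄}.
Eliminating the other unknown: ω₄ = r₂ω₂ sin(θ₂−θ₃) / [r₄ sin(θ₄−θ₃)].
Numerator sine = +0.80073; denominator sine = -0.93909.
Result = 0.2109·1.696·(+0.80073) / (0.4398·(-0.93909)) = -0.69365 rad/s; magnitude 0.69365 rad/s.

0.694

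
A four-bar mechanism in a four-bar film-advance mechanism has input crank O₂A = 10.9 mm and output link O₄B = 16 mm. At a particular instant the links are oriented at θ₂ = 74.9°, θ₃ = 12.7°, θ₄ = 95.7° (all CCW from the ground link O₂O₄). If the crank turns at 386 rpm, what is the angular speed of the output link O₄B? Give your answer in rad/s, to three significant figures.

ω₂ = 40.42 rad/s (from 386 rpm).
Differentiating the loop-closure r₂e^{iθ₂}+r₃e^{iθ₃}=r₁+r₄e^{iθ₄} gives r₂ω₂e^{iθ₂}+r₃ω₃e^{iθ₃}=r₄ω₄e^{iθ₄}.
Eliminating the other unknown: ω₄ = r₂ω₂ sin(θ₂−θ₃) / [r₄ sin(θ₄−θ₃)].
Numerator sine = +0.88458; denominator sine = +0.99255.
Result = 0.0109·40.42·(+0.88458) / (0.016·(+0.99255)) = +24.542 rad/s; magnitude 24.542 rad/s.

24.5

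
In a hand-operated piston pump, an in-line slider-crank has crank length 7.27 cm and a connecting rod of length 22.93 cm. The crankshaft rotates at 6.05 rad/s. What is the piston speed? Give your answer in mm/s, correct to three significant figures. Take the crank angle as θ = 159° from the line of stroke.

ω = 6.05 rad/s
For an in-line slider-crank, x = r cosθ + √(L² − r² sin²θ), so v = −rω sinθ·[1 + r cosθ/√(L² − r² sin²θ)].
With r = 0.0727 m, L = 0.2293 m, θ = 159°: √(L² − r² sin²θ) = 0.22782 m.
v = −0.0727·6.05·0.35837·[1 + 0.0727·-0.93358/0.22782] = -0.11066 m/s.
|v| = 0.11066 m/s = 110.66 mm/s.

111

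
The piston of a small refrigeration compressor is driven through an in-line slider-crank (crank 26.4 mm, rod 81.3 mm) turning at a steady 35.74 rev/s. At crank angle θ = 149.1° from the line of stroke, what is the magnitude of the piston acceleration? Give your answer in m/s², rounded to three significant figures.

ω = 2π·35.7 = 224.6 rad/s
x(θ) = r cosθ + √(L² − r² sin²θ); with ω constant, a = ω²·d²x/dθ².
d²x/dθ² = −r cosθ − r²(cos2θ)/√u − r⁴ sin²2θ/(4u^{3/2}),  u = L² − r² sin²θ = 0.00642588 m².
Substituting r = 0.0264 m, L = 0.0813 m, θ = 149.1°: d²x/dθ² = +0.018361 m.
a = ω²·d²x/dθ² = (224.6)²·(+0.018361) = +925.91 m/s²;  |a| = 925.91 m/s².

926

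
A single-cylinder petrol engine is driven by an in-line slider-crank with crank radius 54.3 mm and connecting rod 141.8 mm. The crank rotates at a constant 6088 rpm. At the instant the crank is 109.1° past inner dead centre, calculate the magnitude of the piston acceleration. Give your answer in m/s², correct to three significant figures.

ω = 2π·6088/60 = 637.5 rad/s
x(θ) = r cosθ + √(L² − r² sin²θ); with ω constant, a = ω²·d²x/dθ².
d²x/dθ² = −r cosθ − r²(cos2θ)/√u − r⁴ sin²2θ/(4u^{3/2}),  u = L² − r² sin²θ = 0.0174744 m².
Substituting r = 0.0543 m, L = 0.1418 m, θ = 109.1°: d²x/dθ² = +0.034936 m.
a = ω²·d²x/dθ² = (637.5)²·(+0.034936) = +14200 m/s²;  |a| = 14200 m/s².

14200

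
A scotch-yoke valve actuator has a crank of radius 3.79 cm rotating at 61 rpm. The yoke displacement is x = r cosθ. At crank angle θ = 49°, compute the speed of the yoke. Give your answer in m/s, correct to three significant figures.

ω = 6.388 rad/s (from 61 rpm).
x = r cosθ ⇒ ẋ = −rω sinθ.
|v| = rω|sinθ| = 0.0379·6.388·|sin 49°| = 0.18272 m/s.

0.183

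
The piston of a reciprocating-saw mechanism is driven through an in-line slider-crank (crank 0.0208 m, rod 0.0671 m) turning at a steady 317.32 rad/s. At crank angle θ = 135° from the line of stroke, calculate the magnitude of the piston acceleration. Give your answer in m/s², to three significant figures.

ω = 317.3 rad/s
x(θ) = r cosθ + √(L² − r² sin²θ); with ω constant, a = ω²·d²x/dθ².
d²x/dθ² = −r cosθ − r²(cos2θ)/√u − r⁴ sin²2θ/(4u^{3/2}),  u = L² − r² sin²θ = 0.00428609 m².
Substituting r = 0.0208 m, L = 0.0671 m, θ = 135°: d²x/dθ² = +0.014541 m.
a = ω²·d²x/dθ² = (317.3)²·(+0.014541) = +1464.2 m/s²;  |a| = 1464.2 m/s².

1460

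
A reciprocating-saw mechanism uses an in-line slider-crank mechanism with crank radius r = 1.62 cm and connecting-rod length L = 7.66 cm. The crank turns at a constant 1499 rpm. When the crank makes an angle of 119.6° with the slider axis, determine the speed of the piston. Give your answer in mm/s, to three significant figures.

ω = 2π·1499/60 = 157 rad/s
For an in-line slider-crank, x = r cosθ + √(L² − r² sin²θ), so v = −rω sinθ·[1 + r cosθ/√(L² − r² sin²θ)].
With r = 0.0162 m, L = 0.0766 m, θ = 119.6°: √(L² − r² sin²θ) = 0.075294 m.
v = −0.0162·157·0.86949·[1 + 0.0162·-0.49394/0.075294] = -1.9761 m/s.
|v| = 1.9761 m/s = 1976.1 mm/s.

1980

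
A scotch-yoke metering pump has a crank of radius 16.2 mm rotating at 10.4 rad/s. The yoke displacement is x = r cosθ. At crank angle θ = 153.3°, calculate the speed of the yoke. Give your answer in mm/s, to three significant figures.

ω = 10.4 rad/s
x = r cosθ ⇒ ẋ = −rω sinθ.
|v| = rω|sinθ| = 0.0162·10.4·|sin 153.3°| = 0.075701 m/s = 75.701 mm/s.

75.7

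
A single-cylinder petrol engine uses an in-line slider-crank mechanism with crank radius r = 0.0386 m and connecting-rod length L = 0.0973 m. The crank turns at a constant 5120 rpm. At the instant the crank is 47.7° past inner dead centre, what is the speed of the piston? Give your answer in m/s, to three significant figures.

19.6

ω = 2π·5120/60 = 536.2 rad/s
For an in-line slider-crank, x = r cosθ + √(L² − r² sin²θ), so v = −rω sinθ·[1 + r cosθ/√(L² − r² sin²θ)].
With r = 0.0386 m, L = 0.0973 m, θ = 47.7°: √(L² − r² sin²θ) = 0.093017 m.
v = −0.0386·536.2·0.73963·[1 + 0.0386·0.67301/0.093017] = -19.583 m/s.
|v| = 19.583 m/s.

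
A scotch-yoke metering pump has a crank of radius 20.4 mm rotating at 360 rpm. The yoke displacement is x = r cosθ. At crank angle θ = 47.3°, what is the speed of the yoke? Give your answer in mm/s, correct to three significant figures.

ω = 37.7 rad/s (from 360 rpm).
x = r cosθ ⇒ ẋ = −rω sinθ.
|v| = rω|sinθ| = 0.0204·37.7·|sin 47.3°| = 0.56519 m/s = 565.19 mm/s.

565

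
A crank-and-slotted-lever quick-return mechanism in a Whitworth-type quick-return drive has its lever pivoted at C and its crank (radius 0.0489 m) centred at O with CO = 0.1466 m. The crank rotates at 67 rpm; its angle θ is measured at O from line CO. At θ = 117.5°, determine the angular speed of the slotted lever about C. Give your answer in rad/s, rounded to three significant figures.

0.374

ω = 7.016 rad/s (from 67 rpm).
Crank pin A relative to C: A = (d + r cosθ, r sinθ); lever angle φ = atan2(r sinθ, d + r cosθ).
Differentiating tanφ: φ̇ = rω(d cosθ + r)/(d² + r² + 2dr cosθ).
d² + r² + 2dr cosθ = |CA|² = 0.0172625 m²;  d cosθ + r = -0.018792 m.
|ω_lever| = |0.0489·7.016·-0.018792| / 0.0172625 = 0.3735 rad/s.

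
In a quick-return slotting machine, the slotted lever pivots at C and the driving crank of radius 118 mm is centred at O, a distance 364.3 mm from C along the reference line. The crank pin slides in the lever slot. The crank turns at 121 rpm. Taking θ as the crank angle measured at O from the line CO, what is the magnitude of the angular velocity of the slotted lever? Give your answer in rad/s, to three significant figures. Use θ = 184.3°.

6.02

ω = 12.67 rad/s (from 121 rpm).
Crank pin A relative to C: A = (d + r cosθ, r sinθ); lever angle φ = atan2(r sinθ, d + r cosθ).
Differentiating tanφ: φ̇ = rω(d cosθ + r)/(d² + r² + 2dr cosθ).
d² + r² + 2dr cosθ = |CA|² = 0.0609057 m²;  d cosθ + r = -0.24527 m.
|ω_lever| = |0.118·12.67·-0.24527| / 0.0609057 = 6.0213 rad/s.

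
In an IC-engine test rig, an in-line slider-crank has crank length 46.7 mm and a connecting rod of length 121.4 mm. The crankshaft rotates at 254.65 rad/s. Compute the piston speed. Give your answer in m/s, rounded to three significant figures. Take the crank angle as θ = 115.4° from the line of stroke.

8.85

ω = 254.7 rad/s
For an in-line slider-crank, x = r cosθ + √(L² − r² sin²θ), so v = −rω sinθ·[1 + r cosθ/√(L² − r² sin²θ)].
With r = 0.0467 m, L = 0.1214 m, θ = 115.4°: √(L² − r² sin²θ) = 0.11383 m.
v = −0.0467·254.7·0.90334·[1 + 0.0467·-0.42894/0.11383] = -8.8522 m/s.
|v| = 8.8522 m/s.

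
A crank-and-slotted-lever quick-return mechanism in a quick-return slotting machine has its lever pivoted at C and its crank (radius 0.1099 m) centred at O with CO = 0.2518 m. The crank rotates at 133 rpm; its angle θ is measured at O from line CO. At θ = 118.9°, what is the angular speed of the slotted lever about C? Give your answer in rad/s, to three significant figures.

ω = 13.93 rad/s (from 133 rpm).
Crank pin A relative to C: A = (d + r cosθ, r sinθ); lever angle φ = atan2(r sinθ, d + r cosθ).
Differentiating tanφ: φ̇ = rω(d cosθ + r)/(d² + r² + 2dr cosθ).
d² + r² + 2dr cosθ = |CA|² = 0.0487337 m²;  d cosθ + r = -0.011791 m.
|ω_lever| = |0.1099·13.93·-0.011791| / 0.0487337 = 0.37032 rad/s.

0.370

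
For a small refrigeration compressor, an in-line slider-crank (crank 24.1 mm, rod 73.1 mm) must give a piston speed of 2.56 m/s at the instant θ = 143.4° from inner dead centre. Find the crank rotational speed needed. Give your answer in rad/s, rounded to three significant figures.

244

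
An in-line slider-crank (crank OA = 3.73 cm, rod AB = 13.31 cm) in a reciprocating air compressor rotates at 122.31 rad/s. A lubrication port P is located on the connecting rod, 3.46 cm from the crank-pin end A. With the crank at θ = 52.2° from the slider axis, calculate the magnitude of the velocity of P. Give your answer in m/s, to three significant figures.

ω = 122.3 rad/s.  Crank-pin speed |V_A| = rω = 4.5622 m/s, perpendicular to OA.
Rod angle: sinφ = −(r/L) sinθ ⇒ φ = -12.793°; ω_rod = −rω cosθ/√(L²−r²sin²θ) = -21.543 rad/s.
V_P = V_A + ω_rod × AP, with AP = 0.0346 m along the rod.
Components: V_Px = −rω sinθ − a·ω_rod·sinφ = -3.7699 m/s;  V_Py = rω cosθ + a·ω_rod·cosφ = +2.0693 m/s.
|V_P| = √(V_Px² + V_Py²) = 4.3005 m/s.

4.30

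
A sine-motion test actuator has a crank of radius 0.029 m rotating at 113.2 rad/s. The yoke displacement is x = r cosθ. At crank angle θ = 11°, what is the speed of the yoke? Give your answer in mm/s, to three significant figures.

626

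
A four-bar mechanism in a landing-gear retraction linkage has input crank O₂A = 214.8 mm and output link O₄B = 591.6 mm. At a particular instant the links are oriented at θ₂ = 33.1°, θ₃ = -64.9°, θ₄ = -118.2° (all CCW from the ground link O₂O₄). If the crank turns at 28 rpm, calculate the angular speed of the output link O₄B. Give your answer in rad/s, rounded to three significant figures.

ω₂ = 2.932 rad/s (from 28 rpm).
Differentiating the loop-closure r₂e^{iθ₂}+r₃e^{iθ₃}=r₁+r₄e^{iθ₄} gives r₂ω₂e^{iθ₂}+r₃ω₃e^{iθ₃}=r₄ω₄e^{iθ₄}.
Eliminating the other unknown: ω₄ = r₂ω₂ sin(θ₂−θ₃) / [r₄ sin(θ₄−θ₃)].
Numerator sine = +0.99027; denominator sine = -0.80178.
Result = 0.2148·2.932·(+0.99027) / (0.5916·(-0.80178)) = -1.3149 rad/s; magnitude 1.3149 rad/s.

1.31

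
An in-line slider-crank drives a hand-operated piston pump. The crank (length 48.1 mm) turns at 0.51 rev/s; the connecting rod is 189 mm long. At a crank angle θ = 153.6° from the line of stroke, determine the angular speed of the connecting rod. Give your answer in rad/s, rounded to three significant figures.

ω = 3.204 rad/s (converted from 0.51 rev/s).
The rod makes angle φ with the slider axis where L sinφ = r sinθ; differentiating, L cosφ·φ̇ = r ω cosθ.
L cosφ = √(L² − r² sin²θ) = 0.18779 m.
|ω_rod| = r ω |cosθ| / √(L² − r² sin²θ) = 0.0481·3.204·0.89571/0.18779 = 0.73519 rad/s.

0.735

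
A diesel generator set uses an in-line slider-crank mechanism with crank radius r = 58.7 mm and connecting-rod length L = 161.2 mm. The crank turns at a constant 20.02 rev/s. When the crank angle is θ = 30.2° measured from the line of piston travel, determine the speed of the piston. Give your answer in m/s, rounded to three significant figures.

4.90

ω = 2π·20 = 125.8 rad/s
For an in-line slider-crank, x = r cosθ + √(L² − r² sin²θ), so v = −rω sinθ·[1 + r cosθ/√(L² − r² sin²θ)].
With r = 0.0587 m, L = 0.1612 m, θ = 30.2°: √(L² − r² sin²θ) = 0.15847 m.
v = −0.0587·125.8·0.50302·[1 + 0.0587·0.86427/0.15847] = -4.9033 m/s.
|v| = 4.9033 m/s.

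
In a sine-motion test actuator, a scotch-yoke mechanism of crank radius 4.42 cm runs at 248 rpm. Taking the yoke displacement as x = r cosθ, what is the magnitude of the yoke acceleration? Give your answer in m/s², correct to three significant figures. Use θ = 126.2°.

17.6

ω = 25.97 rad/s (from 248 rpm).
x = r cosθ ⇒ ẍ = −rω² cosθ (ω constant).
|a| = rω²|cosθ| = 0.0442·(25.97)²·|cos 126.2°| = 17.607 m/s².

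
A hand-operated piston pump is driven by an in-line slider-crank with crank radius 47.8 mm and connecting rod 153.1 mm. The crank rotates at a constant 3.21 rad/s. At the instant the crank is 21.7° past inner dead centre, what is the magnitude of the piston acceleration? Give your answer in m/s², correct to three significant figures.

ω = 3.21 rad/s
x(θ) = r cosθ + √(L² − r² sin²θ); with ω constant, a = ω²·d²x/dθ².
d²x/dθ² = −r cosθ − r²(cos2θ)/√u − r⁴ sin²2θ/(4u^{3/2}),  u = L² − r² sin²θ = 0.0231272 m².
Substituting r = 0.0478 m, L = 0.1531 m, θ = 21.7°: d²x/dθ² = -0.055504 m.
a = ω²·d²x/dθ² = (3.21)²·(-0.055504) = -0.57192 m/s²;  |a| = 0.57192 m/s².

0.572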